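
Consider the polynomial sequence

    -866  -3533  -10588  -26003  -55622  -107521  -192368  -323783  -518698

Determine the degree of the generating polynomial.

5

-2667, -7055, -15415, -29619, -51899, -84847, -131415, -194915
-4388, -8360, -14204, -22280, -32948, -46568, -63500
-3972, -5844, -8076, -10668, -13620, -16932
-1872, -2232, -2592, -2952, -3312
-360, -360, -360, -360
The fifth differences are constant, so the polynomial has degree 5.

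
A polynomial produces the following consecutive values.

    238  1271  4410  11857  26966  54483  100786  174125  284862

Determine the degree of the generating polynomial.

5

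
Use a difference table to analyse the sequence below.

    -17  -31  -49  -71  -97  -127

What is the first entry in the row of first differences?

-14

Δ: -14, -18, -22, -26, -30
Δ²: -4, -4, -4, -4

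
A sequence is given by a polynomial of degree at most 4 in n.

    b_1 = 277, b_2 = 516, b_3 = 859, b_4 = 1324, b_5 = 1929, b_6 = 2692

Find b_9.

6109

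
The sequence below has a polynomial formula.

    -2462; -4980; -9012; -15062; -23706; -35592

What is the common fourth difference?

First differences: -2518, -4032, -6050, -8644, -11886
Second differences: -1514, -2018, -2594, -3242
Third differences: -504, -576, -648
Fourth differences: -72, -72

-72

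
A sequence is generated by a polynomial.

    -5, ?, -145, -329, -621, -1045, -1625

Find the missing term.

-45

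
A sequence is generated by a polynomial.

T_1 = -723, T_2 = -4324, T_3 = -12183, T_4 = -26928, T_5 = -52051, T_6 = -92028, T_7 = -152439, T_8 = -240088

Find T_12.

-3601, -7859, -14745, -25123, -39977, -60411, -87649
-4258, -6886, -10378, -14854, -20434, -27238
-2628, -3492, -4476, -5580, -6804
-864, -984, -1104, -1224
-120, -120, -120
Fifth differences constant at -120.
-1224 − 120 = -1344;  -6804 − 1344 = -8148;  -27238 − 8148 = -35386;  -87649 − 35386 = -123035;  -240088 − 123035 = -363123
-1344 − 120 = -1464;  -8148 − 1464 = -9612;  -35386 − 9612 = -44998;  -123035 − 44998 = -168033;  -363123 − 168033 = -531156
-1464 − 120 = -1584;  -9612 − 1584 = -11196;  -44998 − 11196 = -56194;  -168033 − 56194 = -224227;  -531156 − 224227 = -755383
-1584 − 120 = -1704;  -11196 − 1704 = -12900;  -56194 − 12900 = -69094;  -224227 − 69094 = -293321;  -755383 − 293321 = -1048704

-1048704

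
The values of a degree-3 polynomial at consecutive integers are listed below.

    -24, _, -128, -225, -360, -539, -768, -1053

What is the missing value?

-63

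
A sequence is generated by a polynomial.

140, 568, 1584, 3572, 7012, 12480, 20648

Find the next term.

32284

428  1016  1988  3440  5468  8168
588  972  1452  2028  2700
384  480  576  672
96  96  96
Fourth differences constant at 96.
672 + 96 = 768;  2700 + 768 = 3468;  8168 + 3468 = 11636;  20648 + 11636 = 32284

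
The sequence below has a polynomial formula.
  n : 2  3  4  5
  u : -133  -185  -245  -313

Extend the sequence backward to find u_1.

-89

-52, -60, -68
-8, -8
The second differences are constant at -8.
Work back: -52 + 8 = -44;  -133 + 44 = -89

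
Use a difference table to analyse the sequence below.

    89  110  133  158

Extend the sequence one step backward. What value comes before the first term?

70

21, 23, 25
2, 2
The second differences are constant at 2.
Work back: 21 − 2 = 19;  89 − 19 = 70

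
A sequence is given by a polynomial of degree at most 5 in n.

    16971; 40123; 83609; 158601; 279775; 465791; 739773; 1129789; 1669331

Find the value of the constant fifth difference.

First differences: 23152, 43486, 74992, 121174, 186016, 273982, 390016, 539542
Second differences: 20334, 31506, 46182, 64842, 87966, 116034, 149526
Third differences: 11172, 14676, 18660, 23124, 28068, 33492
Fourth differences: 3504, 3984, 4464, 4944, 5424
Fifth differences: 480, 480, 480, 480

480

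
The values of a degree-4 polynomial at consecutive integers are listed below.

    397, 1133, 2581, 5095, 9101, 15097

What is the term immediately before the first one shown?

91

D1: 736  1448  2514  4006  5996
D2: 712  1066  1492  1990
D3: 354  426  498
D4: 72  72
The fourth differences are constant at 72.
Work back: 354 − 72 = 282;  712 − 282 = 430;  736 − 430 = 306;  397 − 306 = 91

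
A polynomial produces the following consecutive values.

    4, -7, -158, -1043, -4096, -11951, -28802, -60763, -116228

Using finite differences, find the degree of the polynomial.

-11, -151, -885, -3053, -7855, -16851, -31961, -55465
-140, -734, -2168, -4802, -8996, -15110, -23504
-594, -1434, -2634, -4194, -6114, -8394
-840, -1200, -1560, -1920, -2280
-360, -360, -360, -360
The fifth differences are constant, so the polynomial has degree 5.

5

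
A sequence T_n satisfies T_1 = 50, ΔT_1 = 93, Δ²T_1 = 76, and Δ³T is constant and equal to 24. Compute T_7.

2228

Build the table forward from the leading diagonal:
D3: 24, 24, 24, 24, 24, 24, 24
D2: 76, 100, 124, 148, 172, 196, 220
D1: 93, 169, 269, 393, 541, 713, 909
T: 50, 143, 312, 581, 974, 1515, 2228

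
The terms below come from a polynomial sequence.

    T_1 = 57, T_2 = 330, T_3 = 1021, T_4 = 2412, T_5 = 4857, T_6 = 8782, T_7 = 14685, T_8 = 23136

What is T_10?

50322

273 , 691 , 1391 , 2445 , 3925 , 5903 , 8451
418 , 700 , 1054 , 1480 , 1978 , 2548
282 , 354 , 426 , 498 , 570
72 , 72 , 72 , 72
Fourth differences constant at 72.
570 + 72 = 642;  2548 + 642 = 3190;  8451 + 3190 = 11641;  23136 + 11641 = 34777
642 + 72 = 714;  3190 + 714 = 3904;  11641 + 3904 = 15545;  34777 + 15545 = 50322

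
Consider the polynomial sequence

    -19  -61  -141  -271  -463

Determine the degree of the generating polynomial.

3

Δ: -42, -80, -130, -192
Δ²: -38, -50, -62
Δ³: -12, -12
The third differences are constant, so the polynomial has degree 3.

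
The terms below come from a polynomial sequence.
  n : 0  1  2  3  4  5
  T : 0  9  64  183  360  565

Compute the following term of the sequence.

744

D1: 9  55  119  177  205
D2: 46  64  58  28
D3: 18  -6  -30
D4: -24  -24
Constant fourth difference = -24, so extend:
-30 − 24 = -54;  28 − 54 = -26;  205 − 26 = 179;  565 + 179 = 744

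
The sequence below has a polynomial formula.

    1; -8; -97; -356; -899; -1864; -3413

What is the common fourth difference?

-24

First differences: -9, -89, -259, -543, -965, -1549
Second differences: -80, -170, -284, -422, -584
Third differences: -90, -114, -138, -162
Fourth differences: -24, -24, -24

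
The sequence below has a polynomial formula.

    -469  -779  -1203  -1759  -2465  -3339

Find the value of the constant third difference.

-18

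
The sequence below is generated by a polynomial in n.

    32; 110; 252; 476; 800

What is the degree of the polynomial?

3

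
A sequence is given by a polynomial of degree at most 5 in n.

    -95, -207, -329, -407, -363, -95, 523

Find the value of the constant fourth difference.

Δ: -112, -122, -78, 44, 268, 618
Δ²: -10, 44, 122, 224, 350
Δ³: 54, 78, 102, 126
Δ⁴: 24, 24, 24

24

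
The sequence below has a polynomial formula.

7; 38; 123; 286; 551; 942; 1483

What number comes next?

2198

Δ: 31 , 85 , 163 , 265 , 391 , 541
Δ²: 54 , 78 , 102 , 126 , 150
Δ³: 24 , 24 , 24 , 24
Third differences constant at 24.
150 + 24 = 174;  541 + 174 = 715;  1483 + 715 = 2198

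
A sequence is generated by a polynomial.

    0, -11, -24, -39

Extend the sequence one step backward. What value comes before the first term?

-11  -13  -15
-2  -2
The second differences are constant at -2.
Work back: -11 + 2 = -9;  0 + 9 = 9

9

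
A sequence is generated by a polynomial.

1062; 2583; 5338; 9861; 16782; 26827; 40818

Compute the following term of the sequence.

1521  2755  4523  6921  10045  13991
1234  1768  2398  3124  3946
534  630  726  822
96  96  96
Constant fourth difference = 96, so extend:
822 + 96 = 918;  3946 + 918 = 4864;  13991 + 4864 = 18855;  40818 + 18855 = 59673

59673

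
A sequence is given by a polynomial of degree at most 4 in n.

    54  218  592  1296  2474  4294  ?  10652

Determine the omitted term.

6948

Using the first 6 terms:
164, 374, 704, 1178, 1820
210, 330, 474, 642
120, 144, 168
24, 24
Constant fourth difference = 24.
Extend forward: 168 + 24 = 192;  642 + 192 = 834;  1820 + 834 = 2654;  4294 + 2654 = 6948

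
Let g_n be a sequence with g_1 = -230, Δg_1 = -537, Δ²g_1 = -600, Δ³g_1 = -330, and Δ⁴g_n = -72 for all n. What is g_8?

Build the table forward from the leading diagonal:
Δ⁴: -72  -72  -72  -72  -72  -72  -72  -72
Δ³: -330  -402  -474  -546  -618  -690  -762  -834
Δ²: -600  -930  -1332  -1806  -2352  -2970  -3660  -4422
Δ: -537  -1137  -2067  -3399  -5205  -7557  -10527  -14187
g: -230  -767  -1904  -3971  -7370  -12575  -20132  -30659

-30659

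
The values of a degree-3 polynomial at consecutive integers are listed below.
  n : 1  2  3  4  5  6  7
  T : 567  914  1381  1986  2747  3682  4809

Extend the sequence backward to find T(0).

322

D1: 347  467  605  761  935  1127
D2: 120  138  156  174  192
D3: 18  18  18  18
The third differences are constant at 18.
Work back: 120 − 18 = 102;  347 − 102 = 245;  567 − 245 = 322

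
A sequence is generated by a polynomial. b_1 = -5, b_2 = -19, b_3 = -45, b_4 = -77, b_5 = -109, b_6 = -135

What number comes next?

D1: -14, -26, -32, -32, -26
D2: -12, -6, 0, 6
D3: 6, 6, 6
Third differences constant at 6.
6 + 6 = 12;  -26 + 12 = -14;  -135 − 14 = -149

-149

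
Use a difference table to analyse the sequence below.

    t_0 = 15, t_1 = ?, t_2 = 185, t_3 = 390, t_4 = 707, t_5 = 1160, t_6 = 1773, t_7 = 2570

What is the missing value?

68

Using the last 6 terms:
D1: 205  317  453  613  797
D2: 112  136  160  184
D3: 24  24  24
Constant third difference = 24.
Extend backward: 112 − 24 = 88;  205 − 88 = 117;  185 − 117 = 68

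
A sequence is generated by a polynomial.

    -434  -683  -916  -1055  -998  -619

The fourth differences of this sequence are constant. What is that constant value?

24

Δ: -249, -233, -139, 57, 379
Δ²: 16, 94, 196, 322
Δ³: 78, 102, 126
Δ⁴: 24, 24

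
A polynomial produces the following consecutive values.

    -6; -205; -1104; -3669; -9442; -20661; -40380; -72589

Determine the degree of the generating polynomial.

First differences: -199, -899, -2565, -5773, -11219, -19719, -32209
Second differences: -700, -1666, -3208, -5446, -8500, -12490
Third differences: -966, -1542, -2238, -3054, -3990
Fourth differences: -576, -696, -816, -936
Fifth differences: -120, -120, -120
The fifth differences are constant, so the polynomial has degree 5.

5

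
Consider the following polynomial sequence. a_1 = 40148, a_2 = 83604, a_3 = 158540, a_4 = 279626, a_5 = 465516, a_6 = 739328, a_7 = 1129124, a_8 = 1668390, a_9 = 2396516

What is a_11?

Δ: 43456 , 74936 , 121086 , 185890 , 273812 , 389796 , 539266 , 728126
Δ²: 31480 , 46150 , 64804 , 87922 , 115984 , 149470 , 188860
Δ³: 14670 , 18654 , 23118 , 28062 , 33486 , 39390
Δ⁴: 3984 , 4464 , 4944 , 5424 , 5904
Δ⁵: 480 , 480 , 480 , 480
The fifth differences are constant (480).
5904 + 480 = 6384;  39390 + 6384 = 45774;  188860 + 45774 = 234634;  728126 + 234634 = 962760;  2396516 + 962760 = 3359276
6384 + 480 = 6864;  45774 + 6864 = 52638;  234634 + 52638 = 287272;  962760 + 287272 = 1250032;  3359276 + 1250032 = 4609308

4609308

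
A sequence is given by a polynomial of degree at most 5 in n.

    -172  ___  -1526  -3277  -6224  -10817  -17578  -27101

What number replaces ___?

Using the last 6 terms:
Δ: -1751  -2947  -4593  -6761  -9523
Δ²: -1196  -1646  -2168  -2762
Δ³: -450  -522  -594
Δ⁴: -72  -72
Constant fourth difference = -72.
Extend backward: -450 + 72 = -378;  -1196 + 378 = -818;  -1751 + 818 = -933;  -1526 + 933 = -593

-593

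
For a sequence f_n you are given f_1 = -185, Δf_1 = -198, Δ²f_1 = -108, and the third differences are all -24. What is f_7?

Build the table forward from the leading diagonal:
Third differences: -24, -24, -24, -24, -24, -24, -24
Second differences: -108, -132, -156, -180, -204, -228, -252
First differences: -198, -306, -438, -594, -774, -978, -1206
f: -185, -383, -689, -1127, -1721, -2495, -3473

-3473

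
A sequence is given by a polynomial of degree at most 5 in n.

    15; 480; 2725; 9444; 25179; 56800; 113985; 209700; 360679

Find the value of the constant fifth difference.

First differences: 465, 2245, 6719, 15735, 31621, 57185, 95715, 150979
Second differences: 1780, 4474, 9016, 15886, 25564, 38530, 55264
Third differences: 2694, 4542, 6870, 9678, 12966, 16734
Fourth differences: 1848, 2328, 2808, 3288, 3768
Fifth differences: 480, 480, 480, 480

480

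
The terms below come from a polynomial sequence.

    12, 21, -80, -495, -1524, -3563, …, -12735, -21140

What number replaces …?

Using the first 6 terms:
Δ: 9  -101  -415  -1029  -2039
Δ²: -110  -314  -614  -1010
Δ³: -204  -300  -396
Δ⁴: -96  -96
Constant fourth difference = -96.
Extend forward: -396 − 96 = -492;  -1010 − 492 = -1502;  -2039 − 1502 = -3541;  -3563 − 3541 = -7104

-7104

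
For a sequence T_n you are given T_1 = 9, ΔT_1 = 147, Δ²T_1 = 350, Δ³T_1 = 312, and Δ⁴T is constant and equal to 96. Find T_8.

Build the table forward from the leading diagonal:
Fourth differences: 96, 96, 96, 96, 96, 96, 96, 96
Third differences: 312, 408, 504, 600, 696, 792, 888, 984
Second differences: 350, 662, 1070, 1574, 2174, 2870, 3662, 4550
First differences: 147, 497, 1159, 2229, 3803, 5977, 8847, 12509
T: 9, 156, 653, 1812, 4041, 7844, 13821, 22668

22668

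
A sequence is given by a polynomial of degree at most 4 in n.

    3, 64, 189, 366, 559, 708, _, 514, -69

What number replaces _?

729

Using the first 6 terms:
61, 125, 177, 193, 149
64, 52, 16, -44
-12, -36, -60
-24, -24
Constant fourth difference = -24.
Extend forward: -60 − 24 = -84;  -44 − 84 = -128;  149 − 128 = 21;  708 + 21 = 729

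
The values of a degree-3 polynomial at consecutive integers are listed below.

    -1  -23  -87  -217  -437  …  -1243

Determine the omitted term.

-771

Using the first 5 terms:
-22  -64  -130  -220
-42  -66  -90
-24  -24
Constant third difference = -24.
Extend forward: -90 − 24 = -114;  -220 − 114 = -334;  -437 − 334 = -771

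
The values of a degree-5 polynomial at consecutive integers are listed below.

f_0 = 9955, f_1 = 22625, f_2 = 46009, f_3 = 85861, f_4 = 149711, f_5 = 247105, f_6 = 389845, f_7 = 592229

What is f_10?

1742705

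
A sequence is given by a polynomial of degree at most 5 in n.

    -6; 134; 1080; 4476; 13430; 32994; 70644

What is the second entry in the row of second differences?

2450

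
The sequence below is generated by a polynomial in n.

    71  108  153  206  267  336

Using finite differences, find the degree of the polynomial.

37, 45, 53, 61, 69
8, 8, 8, 8
The second differences are constant, so the polynomial has degree 2.

2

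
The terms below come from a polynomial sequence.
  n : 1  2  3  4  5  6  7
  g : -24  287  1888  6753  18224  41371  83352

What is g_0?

D1: 311  1601  4865  11471  23147  41981
D2: 1290  3264  6606  11676  18834
D3: 1974  3342  5070  7158
D4: 1368  1728  2088
D5: 360  360
The fifth differences are constant at 360.
Work back: 1368 − 360 = 1008;  1974 − 1008 = 966;  1290 − 966 = 324;  311 − 324 = -13;  -24 + 13 = -11

-11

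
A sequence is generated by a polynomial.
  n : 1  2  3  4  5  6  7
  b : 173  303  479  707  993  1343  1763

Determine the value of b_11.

4263

130, 176, 228, 286, 350, 420
46, 52, 58, 64, 70
6, 6, 6, 6
Third differences constant at 6.
70 + 6 = 76;  420 + 76 = 496;  1763 + 496 = 2259
76 + 6 = 82;  496 + 82 = 578;  2259 + 578 = 2837
82 + 6 = 88;  578 + 88 = 666;  2837 + 666 = 3503
88 + 6 = 94;  666 + 94 = 760;  3503 + 760 = 4263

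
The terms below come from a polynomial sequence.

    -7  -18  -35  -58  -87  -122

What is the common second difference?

-6

D1: -11, -17, -23, -29, -35
D2: -6, -6, -6, -6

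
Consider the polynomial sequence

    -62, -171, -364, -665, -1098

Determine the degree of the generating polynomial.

3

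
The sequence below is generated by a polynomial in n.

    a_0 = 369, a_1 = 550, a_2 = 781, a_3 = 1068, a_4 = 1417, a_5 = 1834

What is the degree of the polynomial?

First differences: 181, 231, 287, 349, 417
Second differences: 50, 56, 62, 68
Third differences: 6, 6, 6
The third differences are constant, so the polynomial has degree 3.

3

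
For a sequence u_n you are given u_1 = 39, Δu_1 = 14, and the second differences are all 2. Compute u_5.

107

Build the table forward from the leading diagonal:
Second differences: 2  2  2  2  2
First differences: 14  16  18  20  22
u: 39  53  69  87  107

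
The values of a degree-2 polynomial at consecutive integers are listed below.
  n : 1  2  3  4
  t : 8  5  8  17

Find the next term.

Δ: -3, 3, 9
Δ²: 6, 6
Constant second difference = 6, so extend:
9 + 6 = 15;  17 + 15 = 32

32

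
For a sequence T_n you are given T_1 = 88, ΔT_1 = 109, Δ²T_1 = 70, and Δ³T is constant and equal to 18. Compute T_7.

2152

Build the table forward from the leading diagonal:
Δ³: 18, 18, 18, 18, 18, 18, 18
Δ²: 70, 88, 106, 124, 142, 160, 178
Δ: 109, 179, 267, 373, 497, 639, 799
T: 88, 197, 376, 643, 1016, 1513, 2152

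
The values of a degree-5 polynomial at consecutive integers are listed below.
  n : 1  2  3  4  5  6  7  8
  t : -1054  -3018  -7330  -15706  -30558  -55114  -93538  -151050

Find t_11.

First differences: -1964, -4312, -8376, -14852, -24556, -38424, -57512
Second differences: -2348, -4064, -6476, -9704, -13868, -19088
Third differences: -1716, -2412, -3228, -4164, -5220
Fourth differences: -696, -816, -936, -1056
Fifth differences: -120, -120, -120
Fifth differences constant at -120.
-1056 − 120 = -1176;  -5220 − 1176 = -6396;  -19088 − 6396 = -25484;  -57512 − 25484 = -82996;  -151050 − 82996 = -234046
-1176 − 120 = -1296;  -6396 − 1296 = -7692;  -25484 − 7692 = -33176;  -82996 − 33176 = -116172;  -234046 − 116172 = -350218
-1296 − 120 = -1416;  -7692 − 1416 = -9108;  -33176 − 9108 = -42284;  -116172 − 42284 = -158456;  -350218 − 158456 = -508674

-508674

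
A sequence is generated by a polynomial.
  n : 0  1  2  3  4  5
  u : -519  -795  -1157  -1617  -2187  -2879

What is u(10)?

-8589

-276, -362, -460, -570, -692
-86, -98, -110, -122
-12, -12, -12
Third differences constant at -12.
-122 − 12 = -134;  -692 − 134 = -826;  -2879 − 826 = -3705
-134 − 12 = -146;  -826 − 146 = -972;  -3705 − 972 = -4677
-146 − 12 = -158;  -972 − 158 = -1130;  -4677 − 1130 = -5807
-158 − 12 = -170;  -1130 − 170 = -1300;  -5807 − 1300 = -7107
-170 − 12 = -182;  -1300 − 182 = -1482;  -7107 − 1482 = -8589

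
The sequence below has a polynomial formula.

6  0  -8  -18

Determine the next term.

-30

Δ: -6, -8, -10
Δ²: -2, -2
Second differences constant at -2.
-10 − 2 = -12;  -18 − 12 = -30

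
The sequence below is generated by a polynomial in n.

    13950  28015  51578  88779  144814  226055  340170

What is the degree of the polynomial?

5

Δ: 14065, 23563, 37201, 56035, 81241, 114115
Δ²: 9498, 13638, 18834, 25206, 32874
Δ³: 4140, 5196, 6372, 7668
Δ⁴: 1056, 1176, 1296
Δ⁵: 120, 120
The fifth differences are constant, so the polynomial has degree 5.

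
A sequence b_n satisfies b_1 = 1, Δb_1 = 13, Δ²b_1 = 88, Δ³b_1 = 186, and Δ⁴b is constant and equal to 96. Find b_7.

Build the table forward from the leading diagonal:
Δ⁴: 96, 96, 96, 96, 96, 96, 96
Δ³: 186, 282, 378, 474, 570, 666, 762
Δ²: 88, 274, 556, 934, 1408, 1978, 2644
Δ: 13, 101, 375, 931, 1865, 3273, 5251
b: 1, 14, 115, 490, 1421, 3286, 6559

6559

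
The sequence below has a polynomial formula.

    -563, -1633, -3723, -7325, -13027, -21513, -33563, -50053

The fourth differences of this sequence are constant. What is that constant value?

Δ: -1070, -2090, -3602, -5702, -8486, -12050, -16490
Δ²: -1020, -1512, -2100, -2784, -3564, -4440
Δ³: -492, -588, -684, -780, -876
Δ⁴: -96, -96, -96, -96

-96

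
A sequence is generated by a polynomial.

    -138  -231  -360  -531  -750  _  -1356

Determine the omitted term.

-1023

Using the first 5 terms:
First differences: -93, -129, -171, -219
Second differences: -36, -42, -48
Third differences: -6, -6
Constant third difference = -6.
Extend forward: -48 − 6 = -54;  -219 − 54 = -273;  -750 − 273 = -1023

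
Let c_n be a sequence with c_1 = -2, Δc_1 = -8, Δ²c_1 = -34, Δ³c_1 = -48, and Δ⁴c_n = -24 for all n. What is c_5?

Build the table forward from the leading diagonal:
D4: -24, -24, -24, -24, -24
D3: -48, -72, -96, -120, -144
D2: -34, -82, -154, -250, -370
D1: -8, -42, -124, -278, -528
c: -2, -10, -52, -176, -454

-454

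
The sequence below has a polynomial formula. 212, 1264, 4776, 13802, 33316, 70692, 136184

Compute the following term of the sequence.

243406

1052 , 3512 , 9026 , 19514 , 37376 , 65492
2460 , 5514 , 10488 , 17862 , 28116
3054 , 4974 , 7374 , 10254
1920 , 2400 , 2880
480 , 480
The fifth differences are constant (480).
2880 + 480 = 3360;  10254 + 3360 = 13614;  28116 + 13614 = 41730;  65492 + 41730 = 107222;  136184 + 107222 = 243406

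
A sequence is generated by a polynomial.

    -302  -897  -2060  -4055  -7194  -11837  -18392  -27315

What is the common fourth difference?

-48

First differences: -595, -1163, -1995, -3139, -4643, -6555, -8923
Second differences: -568, -832, -1144, -1504, -1912, -2368
Third differences: -264, -312, -360, -408, -456
Fourth differences: -48, -48, -48, -48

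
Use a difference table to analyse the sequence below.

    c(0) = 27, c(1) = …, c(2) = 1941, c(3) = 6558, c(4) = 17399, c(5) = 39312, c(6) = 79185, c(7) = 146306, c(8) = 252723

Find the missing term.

380

Using the last 7 terms:
Δ: 4617  10841  21913  39873  67121  106417
Δ²: 6224  11072  17960  27248  39296
Δ³: 4848  6888  9288  12048
Δ⁴: 2040  2400  2760
Δ⁵: 360  360
Constant fifth difference = 360.
Extend backward: 2040 − 360 = 1680;  4848 − 1680 = 3168;  6224 − 3168 = 3056;  4617 − 3056 = 1561;  1941 − 1561 = 380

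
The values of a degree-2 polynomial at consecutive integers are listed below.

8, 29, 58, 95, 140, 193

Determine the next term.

21 , 29 , 37 , 45 , 53
8 , 8 , 8 , 8
Constant second difference = 8, so extend:
53 + 8 = 61;  193 + 61 = 254

254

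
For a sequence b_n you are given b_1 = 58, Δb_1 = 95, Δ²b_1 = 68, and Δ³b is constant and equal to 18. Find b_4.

565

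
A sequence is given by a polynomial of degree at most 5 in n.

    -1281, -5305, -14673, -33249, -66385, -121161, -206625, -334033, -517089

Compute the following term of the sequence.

First differences: -4024  -9368  -18576  -33136  -54776  -85464  -127408  -183056
Second differences: -5344  -9208  -14560  -21640  -30688  -41944  -55648
Third differences: -3864  -5352  -7080  -9048  -11256  -13704
Fourth differences: -1488  -1728  -1968  -2208  -2448
Fifth differences: -240  -240  -240  -240
Fifth differences constant at -240.
-2448 − 240 = -2688;  -13704 − 2688 = -16392;  -55648 − 16392 = -72040;  -183056 − 72040 = -255096;  -517089 − 255096 = -772185

-772185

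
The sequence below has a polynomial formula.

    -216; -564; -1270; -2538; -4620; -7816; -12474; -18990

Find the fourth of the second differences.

First differences: -348, -706, -1268, -2082, -3196, -4658, -6516
Second differences: -358, -562, -814, -1114, -1462, -1858
Third differences: -204, -252, -300, -348, -396
Fourth differences: -48, -48, -48, -48

-1114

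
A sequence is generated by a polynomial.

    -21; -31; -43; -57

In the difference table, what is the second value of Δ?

-12

Δ: -10, -12, -14
Δ²: -2, -2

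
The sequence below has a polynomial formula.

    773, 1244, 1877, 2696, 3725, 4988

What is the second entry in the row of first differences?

633

First differences: 471, 633, 819, 1029, 1263
Second differences: 162, 186, 210, 234
Third differences: 24, 24, 24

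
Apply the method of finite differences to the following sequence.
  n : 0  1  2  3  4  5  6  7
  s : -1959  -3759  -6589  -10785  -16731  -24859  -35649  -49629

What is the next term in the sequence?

First differences: -1800 , -2830 , -4196 , -5946 , -8128 , -10790 , -13980
Second differences: -1030 , -1366 , -1750 , -2182 , -2662 , -3190
Third differences: -336 , -384 , -432 , -480 , -528
Fourth differences: -48 , -48 , -48 , -48
Constant fourth difference = -48, so extend:
-528 − 48 = -576;  -3190 − 576 = -3766;  -13980 − 3766 = -17746;  -49629 − 17746 = -67375

-67375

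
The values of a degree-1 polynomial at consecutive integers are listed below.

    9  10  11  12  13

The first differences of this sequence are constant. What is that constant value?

1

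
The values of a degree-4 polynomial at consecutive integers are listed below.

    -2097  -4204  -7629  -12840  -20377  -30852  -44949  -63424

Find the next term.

-87105

Δ: -2107, -3425, -5211, -7537, -10475, -14097, -18475
Δ²: -1318, -1786, -2326, -2938, -3622, -4378
Δ³: -468, -540, -612, -684, -756
Δ⁴: -72, -72, -72, -72
Constant fourth difference = -72, so extend:
-756 − 72 = -828;  -4378 − 828 = -5206;  -18475 − 5206 = -23681;  -63424 − 23681 = -87105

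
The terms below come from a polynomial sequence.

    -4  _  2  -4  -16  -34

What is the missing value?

Using the last 4 terms:
-6, -12, -18
-6, -6
Constant second difference = -6.
Extend backward: -6 + 6 = 0;  2 + 0 = 2

2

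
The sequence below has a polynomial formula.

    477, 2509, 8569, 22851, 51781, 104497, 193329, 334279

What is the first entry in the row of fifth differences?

Δ: 2032, 6060, 14282, 28930, 52716, 88832, 140950
Δ²: 4028, 8222, 14648, 23786, 36116, 52118
Δ³: 4194, 6426, 9138, 12330, 16002
Δ⁴: 2232, 2712, 3192, 3672
Δ⁵: 480, 480, 480

480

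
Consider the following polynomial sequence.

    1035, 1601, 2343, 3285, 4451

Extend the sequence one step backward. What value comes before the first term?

566  742  942  1166
176  200  224
24  24
The third differences are constant at 24.
Work back: 176 − 24 = 152;  566 − 152 = 414;  1035 − 414 = 621

621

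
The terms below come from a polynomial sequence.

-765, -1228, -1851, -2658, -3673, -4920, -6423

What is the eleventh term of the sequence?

-15475

-463, -623, -807, -1015, -1247, -1503
-160, -184, -208, -232, -256
-24, -24, -24, -24
Constant third difference = -24, so extend:
-256 − 24 = -280;  -1503 − 280 = -1783;  -6423 − 1783 = -8206
-280 − 24 = -304;  -1783 − 304 = -2087;  -8206 − 2087 = -10293
-304 − 24 = -328;  -2087 − 328 = -2415;  -10293 − 2415 = -12708
-328 − 24 = -352;  -2415 − 352 = -2767;  -12708 − 2767 = -15475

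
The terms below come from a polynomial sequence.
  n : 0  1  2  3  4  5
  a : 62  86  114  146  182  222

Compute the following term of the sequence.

Δ: 24  28  32  36  40
Δ²: 4  4  4  4
The second differences are constant (4).
40 + 4 = 44;  222 + 44 = 266

266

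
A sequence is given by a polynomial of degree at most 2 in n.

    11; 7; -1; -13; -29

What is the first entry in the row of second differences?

-4

First differences: -4, -8, -12, -16
Second differences: -4, -4, -4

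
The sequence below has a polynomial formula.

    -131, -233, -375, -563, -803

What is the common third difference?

Δ: -102, -142, -188, -240
Δ²: -40, -46, -52
Δ³: -6, -6

-6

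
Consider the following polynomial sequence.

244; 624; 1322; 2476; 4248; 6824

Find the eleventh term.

39954

D1: 380  698  1154  1772  2576
D2: 318  456  618  804
D3: 138  162  186
D4: 24  24
Fourth differences constant at 24.
186 + 24 = 210;  804 + 210 = 1014;  2576 + 1014 = 3590;  6824 + 3590 = 10414
210 + 24 = 234;  1014 + 234 = 1248;  3590 + 1248 = 4838;  10414 + 4838 = 15252
234 + 24 = 258;  1248 + 258 = 1506;  4838 + 1506 = 6344;  15252 + 6344 = 21596
258 + 24 = 282;  1506 + 282 = 1788;  6344 + 1788 = 8132;  21596 + 8132 = 29728
282 + 24 = 306;  1788 + 306 = 2094;  8132 + 2094 = 10226;  29728 + 10226 = 39954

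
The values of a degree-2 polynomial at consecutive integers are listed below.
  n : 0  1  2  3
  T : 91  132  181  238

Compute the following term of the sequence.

Δ: 41 , 49 , 57
Δ²: 8 , 8
The second differences are constant (8).
57 + 8 = 65;  238 + 65 = 303

303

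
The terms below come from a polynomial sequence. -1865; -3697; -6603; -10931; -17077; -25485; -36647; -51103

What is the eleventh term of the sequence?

First differences: -1832, -2906, -4328, -6146, -8408, -11162, -14456
Second differences: -1074, -1422, -1818, -2262, -2754, -3294
Third differences: -348, -396, -444, -492, -540
Fourth differences: -48, -48, -48, -48
Fourth differences constant at -48.
-540 − 48 = -588;  -3294 − 588 = -3882;  -14456 − 3882 = -18338;  -51103 − 18338 = -69441
-588 − 48 = -636;  -3882 − 636 = -4518;  -18338 − 4518 = -22856;  -69441 − 22856 = -92297
-636 − 48 = -684;  -4518 − 684 = -5202;  -22856 − 5202 = -28058;  -92297 − 28058 = -120355

-120355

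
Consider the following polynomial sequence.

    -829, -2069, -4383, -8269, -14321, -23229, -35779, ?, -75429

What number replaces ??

-52853

Using the first 7 terms:
First differences: -1240, -2314, -3886, -6052, -8908, -12550
Second differences: -1074, -1572, -2166, -2856, -3642
Third differences: -498, -594, -690, -786
Fourth differences: -96, -96, -96
Constant fourth difference = -96.
Extend forward: -786 − 96 = -882;  -3642 − 882 = -4524;  -12550 − 4524 = -17074;  -35779 − 17074 = -52853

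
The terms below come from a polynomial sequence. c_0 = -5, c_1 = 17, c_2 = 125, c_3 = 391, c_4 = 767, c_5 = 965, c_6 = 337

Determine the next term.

First differences: 22 , 108 , 266 , 376 , 198 , -628
Second differences: 86 , 158 , 110 , -178 , -826
Third differences: 72 , -48 , -288 , -648
Fourth differences: -120 , -240 , -360
Fifth differences: -120 , -120
Constant fifth difference = -120, so extend:
-360 − 120 = -480;  -648 − 480 = -1128;  -826 − 1128 = -1954;  -628 − 1954 = -2582;  337 − 2582 = -2245

-2245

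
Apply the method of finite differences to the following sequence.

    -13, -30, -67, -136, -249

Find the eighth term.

D1: -17, -37, -69, -113
D2: -20, -32, -44
D3: -12, -12
Third differences constant at -12.
-44 − 12 = -56;  -113 − 56 = -169;  -249 − 169 = -418
-56 − 12 = -68;  -169 − 68 = -237;  -418 − 237 = -655
-68 − 12 = -80;  -237 − 80 = -317;  -655 − 317 = -972

-972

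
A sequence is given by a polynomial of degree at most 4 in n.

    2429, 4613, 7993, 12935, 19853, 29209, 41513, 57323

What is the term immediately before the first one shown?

D1: 2184, 3380, 4942, 6918, 9356, 12304, 15810
D2: 1196, 1562, 1976, 2438, 2948, 3506
D3: 366, 414, 462, 510, 558
D4: 48, 48, 48, 48
The fourth differences are constant at 48.
Work back: 366 − 48 = 318;  1196 − 318 = 878;  2184 − 878 = 1306;  2429 − 1306 = 1123

1123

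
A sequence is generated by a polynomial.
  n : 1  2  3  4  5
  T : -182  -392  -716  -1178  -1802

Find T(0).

First differences: -210  -324  -462  -624
Second differences: -114  -138  -162
Third differences: -24  -24
The third differences are constant at -24.
Work back: -114 + 24 = -90;  -210 + 90 = -120;  -182 + 120 = -62

-62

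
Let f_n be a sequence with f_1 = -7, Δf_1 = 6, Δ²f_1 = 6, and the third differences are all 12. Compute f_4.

Build the table forward from the leading diagonal:
Third differences: 12, 12, 12, 12
Second differences: 6, 18, 30, 42
First differences: 6, 12, 30, 60
f: -7, -1, 11, 41

41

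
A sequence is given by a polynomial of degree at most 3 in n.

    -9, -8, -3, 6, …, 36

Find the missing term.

19

Using the first 4 terms:
1, 5, 9
4, 4
Constant second difference = 4.
Extend forward: 9 + 4 = 13;  6 + 13 = 19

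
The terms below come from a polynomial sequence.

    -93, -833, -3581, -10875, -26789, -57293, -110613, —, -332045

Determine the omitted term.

-197591

Using the first 7 terms:
-740, -2748, -7294, -15914, -30504, -53320
-2008, -4546, -8620, -14590, -22816
-2538, -4074, -5970, -8226
-1536, -1896, -2256
-360, -360
Constant fifth difference = -360.
Extend forward: -2256 − 360 = -2616;  -8226 − 2616 = -10842;  -22816 − 10842 = -33658;  -53320 − 33658 = -86978;  -110613 − 86978 = -197591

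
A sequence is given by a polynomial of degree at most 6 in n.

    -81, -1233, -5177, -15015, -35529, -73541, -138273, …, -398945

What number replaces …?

Using the first 7 terms:
-1152, -3944, -9838, -20514, -38012, -64732
-2792, -5894, -10676, -17498, -26720
-3102, -4782, -6822, -9222
-1680, -2040, -2400
-360, -360
Constant fifth difference = -360.
Extend forward: -2400 − 360 = -2760;  -9222 − 2760 = -11982;  -26720 − 11982 = -38702;  -64732 − 38702 = -103434;  -138273 − 103434 = -241707

-241707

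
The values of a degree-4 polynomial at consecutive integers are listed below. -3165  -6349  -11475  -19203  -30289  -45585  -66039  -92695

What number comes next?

-126693

First differences: -3184 , -5126 , -7728 , -11086 , -15296 , -20454 , -26656
Second differences: -1942 , -2602 , -3358 , -4210 , -5158 , -6202
Third differences: -660 , -756 , -852 , -948 , -1044
Fourth differences: -96 , -96 , -96 , -96
Fourth differences constant at -96.
-1044 − 96 = -1140;  -6202 − 1140 = -7342;  -26656 − 7342 = -33998;  -92695 − 33998 = -126693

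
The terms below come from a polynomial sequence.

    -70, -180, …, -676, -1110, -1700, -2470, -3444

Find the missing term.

Using the last 5 terms:
-434  -590  -770  -974
-156  -180  -204
-24  -24
Constant third difference = -24.
Extend backward: -156 + 24 = -132;  -434 + 132 = -302;  -676 + 302 = -374

-374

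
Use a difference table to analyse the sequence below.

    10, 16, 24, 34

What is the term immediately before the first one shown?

6

D1: 6, 8, 10
D2: 2, 2
The second differences are constant at 2.
Work back: 6 − 2 = 4;  10 − 4 = 6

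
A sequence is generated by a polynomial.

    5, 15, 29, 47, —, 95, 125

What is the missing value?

69

Using the first 4 terms:
Δ: 10, 14, 18
Δ²: 4, 4
Constant second difference = 4.
Extend forward: 18 + 4 = 22;  47 + 22 = 69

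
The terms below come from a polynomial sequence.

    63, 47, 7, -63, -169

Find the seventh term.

-513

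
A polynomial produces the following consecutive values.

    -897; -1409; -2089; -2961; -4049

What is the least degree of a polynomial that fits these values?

3

-512, -680, -872, -1088
-168, -192, -216
-24, -24
The third differences are constant, so the polynomial has degree 3.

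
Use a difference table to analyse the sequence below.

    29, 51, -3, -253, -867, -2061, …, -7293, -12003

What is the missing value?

-4099

Using the first 6 terms:
First differences: 22  -54  -250  -614  -1194
Second differences: -76  -196  -364  -580
Third differences: -120  -168  -216
Fourth differences: -48  -48
Constant fourth difference = -48.
Extend forward: -216 − 48 = -264;  -580 − 264 = -844;  -1194 − 844 = -2038;  -2061 − 2038 = -4099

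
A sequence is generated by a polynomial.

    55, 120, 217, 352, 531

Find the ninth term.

65, 97, 135, 179
32, 38, 44
6, 6
Third differences constant at 6.
44 + 6 = 50;  179 + 50 = 229;  531 + 229 = 760
50 + 6 = 56;  229 + 56 = 285;  760 + 285 = 1045
56 + 6 = 62;  285 + 62 = 347;  1045 + 347 = 1392
62 + 6 = 68;  347 + 68 = 415;  1392 + 415 = 1807

1807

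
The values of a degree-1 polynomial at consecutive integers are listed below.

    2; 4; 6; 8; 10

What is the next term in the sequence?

D1: 2 , 2 , 2 , 2
First differences constant at 2.
10 + 2 = 12

12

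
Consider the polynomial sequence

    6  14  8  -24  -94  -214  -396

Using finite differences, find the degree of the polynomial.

First differences: 8, -6, -32, -70, -120, -182
Second differences: -14, -26, -38, -50, -62
Third differences: -12, -12, -12, -12
The third differences are constant, so the polynomial has degree 3.

3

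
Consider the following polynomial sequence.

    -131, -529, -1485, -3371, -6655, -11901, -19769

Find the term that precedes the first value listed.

Δ: -398  -956  -1886  -3284  -5246  -7868
Δ²: -558  -930  -1398  -1962  -2622
Δ³: -372  -468  -564  -660
Δ⁴: -96  -96  -96
The fourth differences are constant at -96.
Work back: -372 + 96 = -276;  -558 + 276 = -282;  -398 + 282 = -116;  -131 + 116 = -15

-15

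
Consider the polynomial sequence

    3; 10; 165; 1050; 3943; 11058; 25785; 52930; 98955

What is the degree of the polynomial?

5

First differences: 7, 155, 885, 2893, 7115, 14727, 27145, 46025
Second differences: 148, 730, 2008, 4222, 7612, 12418, 18880
Third differences: 582, 1278, 2214, 3390, 4806, 6462
Fourth differences: 696, 936, 1176, 1416, 1656
Fifth differences: 240, 240, 240, 240
The fifth differences are constant, so the polynomial has degree 5.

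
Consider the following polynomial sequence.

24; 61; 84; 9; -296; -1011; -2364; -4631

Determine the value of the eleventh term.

Δ: 37  23  -75  -305  -715  -1353  -2267
Δ²: -14  -98  -230  -410  -638  -914
Δ³: -84  -132  -180  -228  -276
Δ⁴: -48  -48  -48  -48
Constant fourth difference = -48, so extend:
-276 − 48 = -324;  -914 − 324 = -1238;  -2267 − 1238 = -3505;  -4631 − 3505 = -8136
-324 − 48 = -372;  -1238 − 372 = -1610;  -3505 − 1610 = -5115;  -8136 − 5115 = -13251
-372 − 48 = -420;  -1610 − 420 = -2030;  -5115 − 2030 = -7145;  -13251 − 7145 = -20396

-20396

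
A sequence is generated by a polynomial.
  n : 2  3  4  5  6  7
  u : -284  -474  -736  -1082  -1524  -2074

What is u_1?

-154

-190, -262, -346, -442, -550
-72, -84, -96, -108
-12, -12, -12
The third differences are constant at -12.
Work back: -72 + 12 = -60;  -190 + 60 = -130;  -284 + 130 = -154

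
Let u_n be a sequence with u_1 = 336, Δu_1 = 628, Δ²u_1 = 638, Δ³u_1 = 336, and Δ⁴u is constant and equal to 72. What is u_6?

13576

Build the table forward from the leading diagonal:
Fourth differences: 72, 72, 72, 72, 72, 72
Third differences: 336, 408, 480, 552, 624, 696
Second differences: 638, 974, 1382, 1862, 2414, 3038
First differences: 628, 1266, 2240, 3622, 5484, 7898
u: 336, 964, 2230, 4470, 8092, 13576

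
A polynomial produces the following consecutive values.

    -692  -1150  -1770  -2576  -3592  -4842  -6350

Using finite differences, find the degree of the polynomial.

Δ: -458, -620, -806, -1016, -1250, -1508
Δ²: -162, -186, -210, -234, -258
Δ³: -24, -24, -24, -24
The third differences are constant, so the polynomial has degree 3.

3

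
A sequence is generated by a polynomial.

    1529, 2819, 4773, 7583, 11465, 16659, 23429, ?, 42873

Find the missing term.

Using the first 7 terms:
1290, 1954, 2810, 3882, 5194, 6770
664, 856, 1072, 1312, 1576
192, 216, 240, 264
24, 24, 24
Constant fourth difference = 24.
Extend forward: 264 + 24 = 288;  1576 + 288 = 1864;  6770 + 1864 = 8634;  23429 + 8634 = 32063

32063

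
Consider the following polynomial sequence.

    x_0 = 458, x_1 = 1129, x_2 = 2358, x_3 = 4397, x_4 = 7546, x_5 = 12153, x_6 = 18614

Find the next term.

27373

First differences: 671 , 1229 , 2039 , 3149 , 4607 , 6461
Second differences: 558 , 810 , 1110 , 1458 , 1854
Third differences: 252 , 300 , 348 , 396
Fourth differences: 48 , 48 , 48
The fourth differences are constant (48).
396 + 48 = 444;  1854 + 444 = 2298;  6461 + 2298 = 8759;  18614 + 8759 = 27373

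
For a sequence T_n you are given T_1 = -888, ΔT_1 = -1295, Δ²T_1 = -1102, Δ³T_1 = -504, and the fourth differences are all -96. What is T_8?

Build the table forward from the leading diagonal:
Fourth differences: -96, -96, -96, -96, -96, -96, -96, -96
Third differences: -504, -600, -696, -792, -888, -984, -1080, -1176
Second differences: -1102, -1606, -2206, -2902, -3694, -4582, -5566, -6646
First differences: -1295, -2397, -4003, -6209, -9111, -12805, -17387, -22953
T: -888, -2183, -4580, -8583, -14792, -23903, -36708, -54095

-54095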